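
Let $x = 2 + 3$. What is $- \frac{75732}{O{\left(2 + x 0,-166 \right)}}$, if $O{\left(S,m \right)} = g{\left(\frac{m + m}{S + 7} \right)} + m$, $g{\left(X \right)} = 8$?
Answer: $\frac{37866}{79} \approx 479.32$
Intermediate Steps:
$x = 5$
$O{\left(S,m \right)} = 8 + m$
$- \frac{75732}{O{\left(2 + x 0,-166 \right)}} = - \frac{75732}{8 - 166} = - \frac{75732}{-158} = \left(-75732\right) \left(- \frac{1}{158}\right) = \frac{37866}{79}$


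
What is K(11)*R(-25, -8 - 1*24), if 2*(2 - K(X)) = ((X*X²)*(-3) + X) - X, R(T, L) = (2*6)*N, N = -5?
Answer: -119910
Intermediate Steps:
R(T, L) = -60 (R(T, L) = (2*6)*(-5) = 12*(-5) = -60)
K(X) = 2 + 3*X³/2 (K(X) = 2 - (((X*X²)*(-3) + X) - X)/2 = 2 - ((X³*(-3) + X) - X)/2 = 2 - ((-3*X³ + X) - X)/2 = 2 - ((X - 3*X³) - X)/2 = 2 - (-3)*X³/2 = 2 + 3*X³/2)
K(11)*R(-25, -8 - 1*24) = (2 + (3/2)*11³)*(-60) = (2 + (3/2)*1331)*(-60) = (2 + 3993/2)*(-60) = (3997/2)*(-60) = -119910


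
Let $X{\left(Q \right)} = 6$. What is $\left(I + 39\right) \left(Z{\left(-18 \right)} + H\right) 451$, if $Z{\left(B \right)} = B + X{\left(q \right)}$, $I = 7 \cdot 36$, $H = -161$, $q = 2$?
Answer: $-22704693$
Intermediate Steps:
$I = 252$
$Z{\left(B \right)} = 6 + B$ ($Z{\left(B \right)} = B + 6 = 6 + B$)
$\left(I + 39\right) \left(Z{\left(-18 \right)} + H\right) 451 = \left(252 + 39\right) \left(\left(6 - 18\right) - 161\right) 451 = 291 \left(-12 - 161\right) 451 = 291 \left(-173\right) 451 = \left(-50343\right) 451 = -22704693$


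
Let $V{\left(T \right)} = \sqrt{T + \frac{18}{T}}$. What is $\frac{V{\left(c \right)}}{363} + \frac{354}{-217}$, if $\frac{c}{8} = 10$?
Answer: $- \frac{354}{217} + \frac{\sqrt{32090}}{7260} \approx -1.6067$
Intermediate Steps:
$c = 80$ ($c = 8 \cdot 10 = 80$)
$\frac{V{\left(c \right)}}{363} + \frac{354}{-217} = \frac{\sqrt{80 + \frac{18}{80}}}{363} + \frac{354}{-217} = \sqrt{80 + 18 \cdot \frac{1}{80}} \cdot \frac{1}{363} + 354 \left(- \frac{1}{217}\right) = \sqrt{80 + \frac{9}{40}} \cdot \frac{1}{363} - \frac{354}{217} = \sqrt{\frac{3209}{40}} \cdot \frac{1}{363} - \frac{354}{217} = \frac{\sqrt{32090}}{20} \cdot \frac{1}{363} - \frac{354}{217} = \frac{\sqrt{32090}}{7260} - \frac{354}{217} = - \frac{354}{217} + \frac{\sqrt{32090}}{7260}$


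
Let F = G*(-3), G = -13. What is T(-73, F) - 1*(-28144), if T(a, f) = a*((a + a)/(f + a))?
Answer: 473119/17 ≈ 27831.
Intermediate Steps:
F = 39 (F = -13*(-3) = 39)
T(a, f) = 2*a²/(a + f) (T(a, f) = a*((2*a)/(a + f)) = a*(2*a/(a + f)) = 2*a²/(a + f))
T(-73, F) - 1*(-28144) = 2*(-73)²/(-73 + 39) - 1*(-28144) = 2*5329/(-34) + 28144 = 2*5329*(-1/34) + 28144 = -5329/17 + 28144 = 473119/17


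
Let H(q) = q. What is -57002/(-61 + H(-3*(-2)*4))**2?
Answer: -57002/1369 ≈ -41.638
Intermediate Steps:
-57002/(-61 + H(-3*(-2)*4))**2 = -57002/(-61 - 3*(-2)*4)**2 = -57002/(-61 + 6*4)**2 = -57002/(-61 + 24)**2 = -57002/((-37)**2) = -57002/1369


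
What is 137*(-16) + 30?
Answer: -2162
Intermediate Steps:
137*(-16) + 30 = -2192 + 30 = -2162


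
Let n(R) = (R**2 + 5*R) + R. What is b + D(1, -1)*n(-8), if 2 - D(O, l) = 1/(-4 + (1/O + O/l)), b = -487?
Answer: -451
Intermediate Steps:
n(R) = R**2 + 6*R
D(O, l) = 2 - 1/(-4 + 1/O + O/l) (D(O, l) = 2 - 1/(-4 + (1/O + O/l)) = 2 - 1/(-4 + 1/O + O/l))
b + D(1, -1)*n(-8) = -487 + ((2*(-1) + 2*1**2 - 9*1*(-1))/(-1 + 1**2 - 4*1*(-1)))*(-8*(6 - 8)) = -487 + ((-2 + 2*1 + 9)/(-1 + 1 + 4))*(-8*(-2)) = -487 + ((-2 + 2 + 9)/4)*16 = -487 + ((1/4)*9)*16 = -487 + (9/4)*16 = -487 + 36 = -451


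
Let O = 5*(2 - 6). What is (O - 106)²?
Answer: 15876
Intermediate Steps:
O = -20 (O = 5*(-4) = -20)
(O - 106)² = (-20 - 106)² = (-126)² = 15876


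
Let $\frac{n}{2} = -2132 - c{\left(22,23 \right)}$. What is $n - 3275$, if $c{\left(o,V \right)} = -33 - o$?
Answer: $-7429$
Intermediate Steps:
$n = -4154$ ($n = 2 \left(-2132 - \left(-33 - 22\right)\right) = 2 \left(-2132 - -55\right) = 2 \left(-2132 + 55\right) = 2 \left(-2077\right) = -4154$)
$n - 3275 = -4154 - 3275 = -7429$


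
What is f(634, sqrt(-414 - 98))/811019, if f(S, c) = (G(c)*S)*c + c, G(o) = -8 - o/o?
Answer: -91280*I*sqrt(2)/811019 ≈ -0.15917*I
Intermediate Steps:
G(o) = -9 (G(o) = -8 - 1*1 = -8 - 1 = -9)
f(S, c) = c - 9*S*c (f(S, c) = (-9*S)*c + c = -9*S*c + c = c - 9*S*c)
f(634, sqrt(-414 - 98))/811019 = (sqrt(-414 - 98)*(1 - 9*634))/811019 = (sqrt(-512)*(1 - 5706))*(1/811019) = ((16*I*sqrt(2))*(-5705))*(1/811019) = -91280*I*sqrt(2)*(1/811019) = -91280*I*sqrt(2)/811019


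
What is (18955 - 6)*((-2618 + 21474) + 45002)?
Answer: 1210045242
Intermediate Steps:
(18955 - 6)*((-2618 + 21474) + 45002) = 18949*(18856 + 45002) = 18949*63858 = 1210045242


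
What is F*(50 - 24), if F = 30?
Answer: 780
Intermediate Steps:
F*(50 - 24) = 30*(50 - 24) = 30*26 = 780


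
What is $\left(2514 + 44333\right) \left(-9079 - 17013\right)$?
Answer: $-1222331924$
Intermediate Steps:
$\left(2514 + 44333\right) \left(-9079 - 17013\right) = 46847 \left(-9079 - 17013\right) = 46847 \left(-26092\right) = -1222331924$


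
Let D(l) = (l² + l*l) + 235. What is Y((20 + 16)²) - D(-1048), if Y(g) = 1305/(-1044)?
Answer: -8787377/4 ≈ -2.1968e+6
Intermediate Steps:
D(l) = 235 + 2*l² (D(l) = (l² + l²) + 235 = 2*l² + 235 = 235 + 2*l²)
Y(g) = -5/4 (Y(g) = 1305*(-1/1044) = -5/4)
Y((20 + 16)²) - D(-1048) = -5/4 - (235 + 2*(-1048)²) = -5/4 - (235 + 2*1098304) = -5/4 - (235 + 2196608) = -5/4 - 1*2196843 = -5/4 - 2196843 = -8787377/4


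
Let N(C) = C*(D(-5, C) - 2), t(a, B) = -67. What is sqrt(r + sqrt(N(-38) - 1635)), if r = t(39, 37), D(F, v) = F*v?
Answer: sqrt(-67 + I*sqrt(8779)) ≈ 4.9085 + 9.5443*I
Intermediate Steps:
N(C) = C*(-2 - 5*C) (N(C) = C*(-5*C - 2) = C*(-2 - 5*C))
r = -67
sqrt(r + sqrt(N(-38) - 1635)) = sqrt(-67 + sqrt(-1*(-38)*(2 + 5*(-38)) - 1635)) = sqrt(-67 + sqrt(-1*(-38)*(2 - 190) - 1635)) = sqrt(-67 + sqrt(-1*(-38)*(-188) - 1635)) = sqrt(-67 + sqrt(-7144 - 1635)) = sqrt(-67 + sqrt(-8779)) = sqrt(-67 + I*sqrt(8779))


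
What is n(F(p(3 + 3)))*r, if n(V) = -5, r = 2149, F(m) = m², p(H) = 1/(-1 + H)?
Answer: -10745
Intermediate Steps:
n(F(p(3 + 3)))*r = -5*2149 = -10745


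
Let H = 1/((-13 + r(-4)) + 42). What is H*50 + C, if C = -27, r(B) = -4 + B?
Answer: -517/21 ≈ -24.619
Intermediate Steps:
H = 1/21 (H = 1/((-13 + (-4 - 4)) + 42) = 1/((-13 - 8) + 42) = 1/(-21 + 42) = 1/21 ≈ 0.047619)
H*50 + C = (1/21)*50 - 27 = 50/21 - 27 = -517/21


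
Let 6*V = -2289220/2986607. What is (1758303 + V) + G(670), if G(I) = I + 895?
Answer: 15768101119018/8959821 ≈ 1.7599e+6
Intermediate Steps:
G(I) = 895 + I
V = -1144610/8959821 (V = (-2289220/2986607)/6 = (-2289220*1/2986607)/6 = (1/6)*(-2289220/2986607) = -1144610/8959821 ≈ -0.12775)
(1758303 + V) + G(670) = (1758303 - 1144610/8959821) + (895 + 670) = 15754078999153/8959821 + 1565 = 15768101119018/8959821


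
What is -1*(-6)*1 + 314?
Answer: 320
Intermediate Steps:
-1*(-6)*1 + 314 = 6*1 + 314 = 6 + 314 = 320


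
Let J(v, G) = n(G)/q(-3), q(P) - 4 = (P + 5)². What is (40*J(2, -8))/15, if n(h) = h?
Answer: -8/3 ≈ -2.6667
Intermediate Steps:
q(P) = 4 + (5 + P)² (q(P) = 4 + (P + 5)² = 4 + (5 + P)²)
J(v, G) = G/8 (J(v, G) = G/(4 + (5 - 3)²) = G/(4 + 2²) = G/(4 + 4) = G/8)
(40*J(2, -8))/15 = (40*((⅛)*(-8)))/15 = (40*(-1))*(1/15) = -40*1/15 = -8/3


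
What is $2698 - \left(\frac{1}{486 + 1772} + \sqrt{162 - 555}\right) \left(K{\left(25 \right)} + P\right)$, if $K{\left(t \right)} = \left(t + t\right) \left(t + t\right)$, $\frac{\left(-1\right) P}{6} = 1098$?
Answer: $\frac{3048086}{1129} + 4088 i \sqrt{393} \approx 2699.8 + 81042.0 i$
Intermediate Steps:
$P = -6588$ ($P = \left(-6\right) 1098 = -6588$)
$K{\left(t \right)} = 4 t^{2}$ ($K{\left(t \right)} = 2 t 2 t = 4 t^{2}$)
$2698 - \left(\frac{1}{486 + 1772} + \sqrt{162 - 555}\right) \left(K{\left(25 \right)} + P\right) = 2698 - \left(\frac{1}{486 + 1772} + \sqrt{162 - 555}\right) \left(4 \cdot 25^{2} - 6588\right) = 2698 - \left(\frac{1}{2258} + \sqrt{-393}\right) \left(4 \cdot 625 - 6588\right) = 2698 - \left(\frac{1}{2258} + i \sqrt{393}\right) \left(2500 - 6588\right) = 2698 - \left(\frac{1}{2258} + i \sqrt{393}\right) \left(-4088\right) = 2698 - \left(- \frac{2044}{1129} - 4088 i \sqrt{393}\right) = 2698 + \left(\frac{2044}{1129} + 4088 i \sqrt{393}\right) = \frac{3048086}{1129} + 4088 i \sqrt{393}$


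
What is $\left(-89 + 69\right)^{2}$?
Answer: $400$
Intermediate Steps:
$\left(-89 + 69\right)^{2} = \left(-20\right)^{2} = 400$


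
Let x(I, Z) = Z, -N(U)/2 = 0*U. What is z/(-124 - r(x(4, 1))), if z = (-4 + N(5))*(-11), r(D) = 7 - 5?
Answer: -22/63 ≈ -0.34921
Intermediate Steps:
N(U) = 0 (N(U) = -0*U = -2*0 = 0)
r(D) = 2
z = 44 (z = (-4 + 0)*(-11) = -4*(-11) = 44)
z/(-124 - r(x(4, 1))) = 44/(-124 - 1*2) = 44/(-124 - 2) = 44/(-126) = 44*(-1/126) = -22/63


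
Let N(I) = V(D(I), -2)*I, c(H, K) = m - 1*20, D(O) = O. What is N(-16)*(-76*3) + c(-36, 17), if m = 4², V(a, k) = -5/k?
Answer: 9116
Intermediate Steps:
m = 16
c(H, K) = -4 (c(H, K) = 16 - 1*20 = 16 - 20 = -4)
N(I) = 5*I/2 (N(I) = (-5/(-2))*I = (-5*(-½))*I = 5*I/2)
N(-16)*(-76*3) + c(-36, 17) = ((5/2)*(-16))*(-76*3) - 4 = -40*(-228) - 4 = 9120 - 4 = 9116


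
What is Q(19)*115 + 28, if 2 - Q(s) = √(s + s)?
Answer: 258 - 115*√38 ≈ -450.91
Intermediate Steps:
Q(s) = 2 - √2*√s (Q(s) = 2 - √(s + s) = 2 - √(2*s) = 2 - √2*√s)
Q(19)*115 + 28 = (2 - √2*√19)*115 + 28 = (2 - √38)*115 + 28 = (230 - 115*√38) + 28 = 258 - 115*√38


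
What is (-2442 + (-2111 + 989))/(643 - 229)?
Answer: -198/23 ≈ -8.6087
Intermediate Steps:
(-2442 + (-2111 + 989))/(643 - 229) = (-2442 - 1122)/414 = -3564*1/414 = -198/23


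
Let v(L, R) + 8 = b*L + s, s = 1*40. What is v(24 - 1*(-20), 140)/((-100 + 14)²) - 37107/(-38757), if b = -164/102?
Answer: 1160002345/1218248781 ≈ 0.95219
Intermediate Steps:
s = 40
b = -82/51 (b = -164*1/102 = -82/51 ≈ -1.6078)
v(L, R) = 32 - 82*L/51 (v(L, R) = -8 + (-82*L/51 + 40) = -8 + (40 - 82*L/51) = 32 - 82*L/51)
v(24 - 1*(-20), 140)/((-100 + 14)²) - 37107/(-38757) = (32 - 82*(24 - 1*(-20))/51)/((-100 + 14)²) - 37107/(-38757) = (32 - 82*(24 + 20)/51)/((-86)²) - 37107*(-1/38757) = (32 - 82/51*44)/7396 + 12369/12919 = (32 - 3608/51)*(1/7396) + 12369/12919 = -1976/51*1/7396 + 12369/12919 = -494/94299 + 12369/12919 = 1160002345/1218248781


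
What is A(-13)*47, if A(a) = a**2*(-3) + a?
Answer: -24440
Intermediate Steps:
A(a) = a - 3*a**2 (A(a) = -3*a**2 + a = a - 3*a**2)
A(-13)*47 = -13*(1 - 3*(-13))*47 = -13*(1 + 39)*47 = -13*40*47 = -520*47 = -24440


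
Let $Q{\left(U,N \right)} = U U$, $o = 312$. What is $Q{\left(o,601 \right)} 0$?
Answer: $0$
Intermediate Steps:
$Q{\left(U,N \right)} = U^{2}$
$Q{\left(o,601 \right)} 0 = 312^{2} \cdot 0 = 97344 \cdot 0 = 0$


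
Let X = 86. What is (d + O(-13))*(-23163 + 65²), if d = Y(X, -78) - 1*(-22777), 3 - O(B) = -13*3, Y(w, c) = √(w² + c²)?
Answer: -432146222 - 37876*√3370 ≈ -4.3434e+8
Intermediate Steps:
Y(w, c) = √(c² + w²)
O(B) = 42 (O(B) = 3 - (-13)*3 = 3 - 1*(-39) = 3 + 39 = 42)
d = 22777 + 2*√3370 (d = √((-78)² + 86²) - 1*(-22777) = √(6084 + 7396) + 22777 = √13480 + 22777 = 2*√3370 + 22777 = 22777 + 2*√3370 ≈ 22893.)
(d + O(-13))*(-23163 + 65²) = ((22777 + 2*√3370) + 42)*(-23163 + 65²) = (22819 + 2*√3370)*(-23163 + 4225) = (22819 + 2*√3370)*(-18938) = -432146222 - 37876*√3370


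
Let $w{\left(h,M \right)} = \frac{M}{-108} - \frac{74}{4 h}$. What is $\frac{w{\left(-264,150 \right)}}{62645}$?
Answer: $- \frac{2089}{99229680} \approx -2.1052 \cdot 10^{-5}$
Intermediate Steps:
$w{\left(h,M \right)} = - \frac{37}{2 h} - \frac{M}{108}$ ($w{\left(h,M \right)} = M \left(- \frac{1}{108}\right) - 74 \frac{1}{4 h} = - \frac{M}{108} - \frac{37}{2 h} = - \frac{37}{2 h} - \frac{M}{108}$)
$\frac{w{\left(-264,150 \right)}}{62645} = \frac{\frac{1}{108} \frac{1}{-264} \left(-1998 - 150 \left(-264\right)\right)}{62645} = \frac{1}{108} \left(- \frac{1}{264}\right) \left(-1998 + 39600\right) \frac{1}{62645} = \frac{1}{108} \left(- \frac{1}{264}\right) 37602 \cdot \frac{1}{62645} = \left(- \frac{2089}{1584}\right) \frac{1}{62645} = - \frac{2089}{99229680}$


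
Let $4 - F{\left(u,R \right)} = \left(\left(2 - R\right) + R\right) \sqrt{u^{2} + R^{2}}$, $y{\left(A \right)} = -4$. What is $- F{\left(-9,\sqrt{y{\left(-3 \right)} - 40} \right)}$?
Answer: $-4 + 2 \sqrt{37} \approx 8.1655$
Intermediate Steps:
$F{\left(u,R \right)} = 4 - 2 \sqrt{R^{2} + u^{2}}$ ($F{\left(u,R \right)} = 4 - \left(\left(2 - R\right) + R\right) \sqrt{u^{2} + R^{2}} = 4 - 2 \sqrt{R^{2} + u^{2}}$)
$- F{\left(-9,\sqrt{y{\left(-3 \right)} - 40} \right)} = - (4 - 2 \sqrt{\left(\sqrt{-4 - 40}\right)^{2} + \left(-9\right)^{2}}) = - (4 - 2 \sqrt{\left(\sqrt{-44}\right)^{2} + 81}) = - (4 - 2 \sqrt{\left(2 i \sqrt{11}\right)^{2} + 81}) = - (4 - 2 \sqrt{-44 + 81}) = - (4 - 2 \sqrt{37}) = -4 + 2 \sqrt{37}$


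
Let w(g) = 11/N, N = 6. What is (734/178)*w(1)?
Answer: 4037/534 ≈ 7.5599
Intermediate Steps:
w(g) = 11/6
(734/178)*w(1) = (734/178)*(11/6) = (734*(1/178))*(11/6) = (367/89)*(11/6) = 4037/534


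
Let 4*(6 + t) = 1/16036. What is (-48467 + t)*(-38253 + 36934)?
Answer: 4101103534409/64144 ≈ 6.3936e+7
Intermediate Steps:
t = -384863/64144 (t = -6 + (1/4)/16036 = -6 + (1/4)*(1/16036) = -6 + 1/64144 = -384863/64144 ≈ -6.0000)
(-48467 + t)*(-38253 + 36934) = (-48467 - 384863/64144)*(-38253 + 36934) = -3109252111/64144*(-1319) = 4101103534409/64144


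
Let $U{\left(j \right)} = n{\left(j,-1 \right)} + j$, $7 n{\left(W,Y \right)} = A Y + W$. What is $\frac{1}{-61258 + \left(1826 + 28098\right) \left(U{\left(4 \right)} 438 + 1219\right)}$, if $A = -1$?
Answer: $\frac{7}{687434182} \approx 1.0183 \cdot 10^{-8}$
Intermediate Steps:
$n{\left(W,Y \right)} = - \frac{Y}{7} + \frac{W}{7}$ ($n{\left(W,Y \right)} = \frac{- Y + W}{7} = \frac{W - Y}{7} = - \frac{Y}{7} + \frac{W}{7}$)
$U{\left(j \right)} = \frac{1}{7} + \frac{8 j}{7}$ ($U{\left(j \right)} = \left(\left(- \frac{1}{7}\right) \left(-1\right) + \frac{j}{7}\right) + j = \left(\frac{1}{7} + \frac{j}{7}\right) + j = \frac{1}{7} + \frac{8 j}{7}$)
$\frac{1}{-61258 + \left(1826 + 28098\right) \left(U{\left(4 \right)} 438 + 1219\right)} = \frac{1}{-61258 + \left(1826 + 28098\right) \left(\left(\frac{1}{7} + \frac{8}{7} \cdot 4\right) 438 + 1219\right)} = \frac{1}{-61258 + 29924 \left(\left(\frac{1}{7} + \frac{32}{7}\right) 438 + 1219\right)} = \frac{1}{-61258 + 29924 \left(\frac{33}{7} \cdot 438 + 1219\right)} = \frac{1}{-61258 + 29924 \left(\frac{14454}{7} + 1219\right)} = \frac{1}{-61258 + 29924 \cdot \frac{22987}{7}} = \frac{1}{-61258 + \frac{687862988}{7}} = \frac{1}{\frac{687434182}{7}} = \frac{7}{687434182}$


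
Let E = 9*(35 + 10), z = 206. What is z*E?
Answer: 83430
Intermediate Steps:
E = 405 (E = 9*45 = 405)
z*E = 206*405 = 83430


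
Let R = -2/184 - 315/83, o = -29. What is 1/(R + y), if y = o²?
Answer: 7636/6392813 ≈ 0.0011945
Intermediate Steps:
y = 841 (y = (-29)² = 841)
R = -29063/7636 (R = -2*1/184 - 315*1/83 = -1/92 - 315/83 = -29063/7636 ≈ -3.8060)
1/(R + y) = 1/(-29063/7636 + 841) = 1/(6392813/7636) = 7636/6392813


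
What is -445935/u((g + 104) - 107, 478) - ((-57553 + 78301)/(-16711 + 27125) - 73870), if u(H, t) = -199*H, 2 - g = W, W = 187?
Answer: 14387482363447/194804284 ≈ 73856.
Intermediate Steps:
g = -185 (g = 2 - 1*187 = 2 - 187 = -185)
-445935/u((g + 104) - 107, 478) - ((-57553 + 78301)/(-16711 + 27125) - 73870) = -445935*(-1/(199*((-185 + 104) - 107))) - ((-57553 + 78301)/(-16711 + 27125) - 73870) = -445935*(-1/(199*(-81 - 107))) - (20748/10414 - 73870) = -445935/((-199*(-188))) - (20748*(1/10414) - 73870) = -445935/37412 - (10374/5207 - 73870) = -445935*1/37412 - 1*(-384630716/5207) = -445935/37412 + 384630716/5207 = 14387482363447/194804284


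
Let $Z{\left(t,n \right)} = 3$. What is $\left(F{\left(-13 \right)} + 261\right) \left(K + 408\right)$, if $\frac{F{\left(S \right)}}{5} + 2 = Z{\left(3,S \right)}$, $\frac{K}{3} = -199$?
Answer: $-50274$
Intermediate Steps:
$K = -597$ ($K = 3 \left(-199\right) = -597$)
$F{\left(S \right)} = 5$ ($F{\left(S \right)} = -10 + 5 \cdot 3 = -10 + 15 = 5$)
$\left(F{\left(-13 \right)} + 261\right) \left(K + 408\right) = \left(5 + 261\right) \left(-597 + 408\right) = 266 \left(-189\right) = -50274$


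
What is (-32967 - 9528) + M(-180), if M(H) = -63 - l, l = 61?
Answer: -42619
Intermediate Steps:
M(H) = -124 (M(H) = -63 - 1*61 = -63 - 61 = -124)
(-32967 - 9528) + M(-180) = (-32967 - 9528) - 124 = -42495 - 124 = -42619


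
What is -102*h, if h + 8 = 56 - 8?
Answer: -4080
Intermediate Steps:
h = 40 (h = -8 + (56 - 8) = -8 + 48 = 40)
-102*h = -102*40 = -4080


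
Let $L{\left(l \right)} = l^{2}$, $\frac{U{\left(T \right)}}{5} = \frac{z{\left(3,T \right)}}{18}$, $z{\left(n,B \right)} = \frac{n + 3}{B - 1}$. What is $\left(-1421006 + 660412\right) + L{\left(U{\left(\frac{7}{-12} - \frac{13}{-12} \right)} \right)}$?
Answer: $- \frac{6845246}{9} \approx -7.6058 \cdot 10^{5}$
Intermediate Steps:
$z{\left(n,B \right)} = \frac{3 + n}{-1 + B}$
$U{\left(T \right)} = \frac{5}{3 \left(-1 + T\right)}$ ($U{\left(T \right)} = 5 \frac{\frac{1}{-1 + T} \left(3 + 3\right)}{18} = 5 \frac{1}{-1 + T} 6 \cdot \frac{1}{18} = 5 \frac{6}{-1 + T} \frac{1}{18} = 5 \frac{1}{3 \left(-1 + T\right)} = \frac{5}{3 \left(-1 + T\right)}$)
$\left(-1421006 + 660412\right) + L{\left(U{\left(\frac{7}{-12} - \frac{13}{-12} \right)} \right)} = \left(-1421006 + 660412\right) + \left(\frac{5}{3 \left(-1 + \left(\frac{7}{-12} - \frac{13}{-12}\right)\right)}\right)^{2} = -760594 + \left(\frac{5}{3 \left(-1 + \left(7 \left(- \frac{1}{12}\right) - - \frac{13}{12}\right)\right)}\right)^{2} = -760594 + \left(\frac{5}{3 \left(-1 + \left(- \frac{7}{12} + \frac{13}{12}\right)\right)}\right)^{2} = -760594 + \left(\frac{5}{3 \left(-1 + \frac{1}{2}\right)}\right)^{2} = -760594 + \left(\frac{5}{3 \left(- \frac{1}{2}\right)}\right)^{2} = -760594 + \left(\frac{5}{3} \left(-2\right)\right)^{2} = -760594 + \left(- \frac{10}{3}\right)^{2} = -760594 + \frac{100}{9} = - \frac{6845246}{9}$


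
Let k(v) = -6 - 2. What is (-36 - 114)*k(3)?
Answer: 1200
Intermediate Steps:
k(v) = -8
(-36 - 114)*k(3) = (-36 - 114)*(-8) = -150*(-8) = 1200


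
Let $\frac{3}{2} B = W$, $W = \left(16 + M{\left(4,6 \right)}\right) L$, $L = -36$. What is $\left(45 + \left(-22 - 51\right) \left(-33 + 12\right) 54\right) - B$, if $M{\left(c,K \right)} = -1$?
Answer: $83187$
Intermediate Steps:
$W = -540$ ($W = \left(16 - 1\right) \left(-36\right) = 15 \left(-36\right) = -540$)
$B = -360$ ($B = \frac{2}{3} \left(-540\right) = -360$)
$\left(45 + \left(-22 - 51\right) \left(-33 + 12\right) 54\right) - B = \left(45 + \left(-22 - 51\right) \left(-33 + 12\right) 54\right) - -360 = \left(45 + \left(-73\right) \left(-21\right) 54\right) + 360 = \left(45 + 1533 \cdot 54\right) + 360 = \left(45 + 82782\right) + 360 = 82827 + 360 = 83187$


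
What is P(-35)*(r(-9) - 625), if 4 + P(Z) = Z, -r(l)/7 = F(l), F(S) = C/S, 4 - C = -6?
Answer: 72215/3 ≈ 24072.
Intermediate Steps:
C = 10 (C = 4 - 1*(-6) = 4 + 6 = 10)
F(S) = 10/S
r(l) = -70/l
P(Z) = -4 + Z
P(-35)*(r(-9) - 625) = (-4 - 35)*(-70/(-9) - 625) = -39*(-70*(-1/9) - 625) = -39*(70/9 - 625) = -39*(-5555/9) = 72215/3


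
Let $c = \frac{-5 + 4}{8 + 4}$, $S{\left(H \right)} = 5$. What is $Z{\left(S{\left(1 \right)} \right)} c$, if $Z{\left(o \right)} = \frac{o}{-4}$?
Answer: $\frac{5}{48} \approx 0.10417$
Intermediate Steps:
$c = - \frac{1}{12} \approx -0.083333$
$Z{\left(o \right)} = - \frac{o}{4}$ ($Z{\left(o \right)} = o \left(- \frac{1}{4}\right) = - \frac{o}{4}$)
$Z{\left(S{\left(1 \right)} \right)} c = \left(- \frac{1}{4}\right) 5 \left(- \frac{1}{12}\right) = \left(- \frac{5}{4}\right) \left(- \frac{1}{12}\right) = \frac{5}{48}$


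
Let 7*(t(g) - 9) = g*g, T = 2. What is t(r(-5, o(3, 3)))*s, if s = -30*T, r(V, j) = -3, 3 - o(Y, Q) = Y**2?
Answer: -4320/7 ≈ -617.14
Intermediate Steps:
o(Y, Q) = 3 - Y**2
s = -60 (s = -30*2 = -60)
t(g) = 9 + g**2/7 (t(g) = 9 + (g*g)/7 = 9 + g**2/7)
t(r(-5, o(3, 3)))*s = (9 + (1/7)*(-3)**2)*(-60) = (9 + (1/7)*9)*(-60) = (9 + 9/7)*(-60) = (72/7)*(-60) = -4320/7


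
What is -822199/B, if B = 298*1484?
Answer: -117457/63176 ≈ -1.8592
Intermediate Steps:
B = 442232
-822199/B = -822199/442232 = -822199*1/442232 = -117457/63176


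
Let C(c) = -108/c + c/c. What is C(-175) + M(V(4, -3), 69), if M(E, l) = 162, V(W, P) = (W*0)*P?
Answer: 28633/175 ≈ 163.62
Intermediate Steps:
V(W, P) = 0 (V(W, P) = 0*P = 0)
C(c) = 1 - 108/c (C(c) = -108/c + 1 = 1 - 108/c)
C(-175) + M(V(4, -3), 69) = (-108 - 175)/(-175) + 162 = -1/175*(-283) + 162 = 283/175 + 162 = 28633/175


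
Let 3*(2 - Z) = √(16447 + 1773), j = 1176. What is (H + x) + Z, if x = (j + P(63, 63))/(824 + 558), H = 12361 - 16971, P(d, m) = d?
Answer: -6367017/1382 - 2*√4555/3 ≈ -4652.1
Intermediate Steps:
Z = 2 - 2*√4555/3 (Z = 2 - √(16447 + 1773)/3 = 2 - 2*√4555/3 ≈ -42.994)
H = -4610
x = 1239/1382 (x = (1176 + 63)/(824 + 558) = 1239/1382 ≈ 0.89653)
(H + x) + Z = (-4610 + 1239/1382) + (2 - 2*√4555/3) = -6369781/1382 + (2 - 2*√4555/3) = -6367017/1382 - 2*√4555/3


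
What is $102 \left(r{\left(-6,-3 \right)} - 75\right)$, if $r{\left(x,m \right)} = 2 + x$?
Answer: $-8058$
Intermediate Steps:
$102 \left(r{\left(-6,-3 \right)} - 75\right) = 102 \left(\left(2 - 6\right) - 75\right) = 102 \left(-4 - 75\right) = 102 \left(-79\right) = -8058$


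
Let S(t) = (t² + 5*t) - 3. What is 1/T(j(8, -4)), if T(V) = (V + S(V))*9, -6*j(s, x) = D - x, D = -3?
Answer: -4/143 ≈ -0.027972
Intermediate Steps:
S(t) = -3 + t² + 5*t
j(s, x) = ½ + x/6 (j(s, x) = -(-3 - x)/6 = ½ + x/6)
T(V) = -27 + 9*V² + 54*V (T(V) = (V + (-3 + V² + 5*V))*9 = (-3 + V² + 6*V)*9 = -27 + 9*V² + 54*V)
1/T(j(8, -4)) = 1/(-27 + 9*(½ + (⅙)*(-4))² + 54*(½ + (⅙)*(-4))) = 1/(-27 + 9*(½ - ⅔)² + 54*(½ - ⅔)) = 1/(-27 + 9*(-⅙)² + 54*(-⅙)) = 1/(-27 + 9*(1/36) - 9) = 1/(-27 + ¼ - 9) = 1/(-143/4) = -4/143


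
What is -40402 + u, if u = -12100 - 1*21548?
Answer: -74050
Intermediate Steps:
u = -33648 (u = -12100 - 21548 = -33648)
-40402 + u = -40402 - 33648 = -74050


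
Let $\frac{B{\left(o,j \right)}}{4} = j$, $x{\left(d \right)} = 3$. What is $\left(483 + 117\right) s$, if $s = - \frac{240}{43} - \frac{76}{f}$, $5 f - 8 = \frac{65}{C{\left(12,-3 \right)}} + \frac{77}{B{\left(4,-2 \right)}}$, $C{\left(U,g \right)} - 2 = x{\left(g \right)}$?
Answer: $- \frac{91536000}{3913} \approx -23393.0$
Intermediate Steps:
$B{\left(o,j \right)} = 4 j$
$C{\left(U,g \right)} = 5$ ($C{\left(U,g \right)} = 2 + 3 = 5$)
$f = \frac{91}{40}$ ($f = \frac{8}{5} + \frac{\frac{65}{5} + \frac{77}{4 \left(-2\right)}}{5} = \frac{8}{5} + \frac{65 \cdot \frac{1}{5} + \frac{77}{-8}}{5} = \frac{8}{5} + \frac{13 + 77 \left(- \frac{1}{8}\right)}{5} = \frac{8}{5} + \frac{13 - \frac{77}{8}}{5} = \frac{8}{5} + \frac{1}{5} \cdot \frac{27}{8} = \frac{8}{5} + \frac{27}{40} = \frac{91}{40} \approx 2.275$)
$s = - \frac{152560}{3913}$ ($s = - \frac{240}{43} - \frac{76}{\frac{91}{40}} = \left(-240\right) \frac{1}{43} - \frac{3040}{91} = - \frac{240}{43} - \frac{3040}{91} = - \frac{152560}{3913} \approx -38.988$)
$\left(483 + 117\right) s = \left(483 + 117\right) \left(- \frac{152560}{3913}\right) = 600 \left(- \frac{152560}{3913}\right) = - \frac{91536000}{3913}$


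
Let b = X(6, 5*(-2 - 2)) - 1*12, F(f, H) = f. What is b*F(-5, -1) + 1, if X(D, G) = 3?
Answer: 46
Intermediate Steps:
b = -9 (b = 3 - 1*12 = 3 - 12 = -9)
b*F(-5, -1) + 1 = -9*(-5) + 1 = 45 + 1 = 46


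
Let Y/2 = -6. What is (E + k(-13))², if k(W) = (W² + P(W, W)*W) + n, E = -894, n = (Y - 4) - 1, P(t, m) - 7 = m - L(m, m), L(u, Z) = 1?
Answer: 423801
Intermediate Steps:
Y = -12 (Y = 2*(-6) = -12)
P(t, m) = 6 + m (P(t, m) = 7 + (m - 1*1) = 7 + (m - 1) = 7 + (-1 + m) = 6 + m)
n = -17 (n = (-12 - 4) - 1 = -16 - 1 = -17)
k(W) = -17 + W² + W*(6 + W) (k(W) = (W² + (6 + W)*W) - 17 = (W² + W*(6 + W)) - 17 = -17 + W² + W*(6 + W))
(E + k(-13))² = (-894 + (-17 + (-13)² - 13*(6 - 13)))² = (-894 + (-17 + 169 - 13*(-7)))² = (-894 + (-17 + 169 + 91))² = (-894 + 243)² = (-651)² = 423801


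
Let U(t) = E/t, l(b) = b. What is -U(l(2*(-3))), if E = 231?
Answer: 77/2 ≈ 38.500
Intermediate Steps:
U(t) = 231/t
-U(l(2*(-3))) = -231/(2*(-3)) = -231/(-6) = -231*(-1)/6 = -1*(-77/2) = 77/2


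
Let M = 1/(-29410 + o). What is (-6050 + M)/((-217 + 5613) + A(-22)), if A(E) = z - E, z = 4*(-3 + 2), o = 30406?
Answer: -6025799/5392344 ≈ -1.1175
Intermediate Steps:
z = -4 (z = 4*(-1) = -4)
M = 1/996 (M = 1/(-29410 + 30406) = 1/996 ≈ 0.0010040)
A(E) = -4 - E
(-6050 + M)/((-217 + 5613) + A(-22)) = (-6050 + 1/996)/((-217 + 5613) + (-4 - 1*(-22))) = -6025799/(996*(5396 + (-4 + 22))) = -6025799/(996*(5396 + 18)) = -6025799/996/5414 = -6025799/996*1/5414 = -6025799/5392344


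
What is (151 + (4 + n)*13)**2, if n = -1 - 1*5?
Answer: 15625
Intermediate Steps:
n = -6 (n = -1 - 5 = -6)
(151 + (4 + n)*13)**2 = (151 + (4 - 6)*13)**2 = (151 - 2*13)**2 = (151 - 26)**2 = 125**2 = 15625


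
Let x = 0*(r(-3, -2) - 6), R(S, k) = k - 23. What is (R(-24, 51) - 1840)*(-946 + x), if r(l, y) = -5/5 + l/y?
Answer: 1714152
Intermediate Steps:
R(S, k) = -23 + k
r(l, y) = -1 + l/y (r(l, y) = -5*⅕ + l/y = -1 + l/y)
x = 0 (x = 0*((-3 - 1*(-2))/(-2) - 6) = 0*(-(-3 + 2)/2 - 6) = 0*(-½*(-1) - 6) = 0*(½ - 6) = 0*(-11/2) = 0)
(R(-24, 51) - 1840)*(-946 + x) = ((-23 + 51) - 1840)*(-946 + 0) = (28 - 1840)*(-946) = -1812*(-946) = 1714152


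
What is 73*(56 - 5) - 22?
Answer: 3701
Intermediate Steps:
73*(56 - 5) - 22 = 73*51 - 22 = 3723 - 22 = 3701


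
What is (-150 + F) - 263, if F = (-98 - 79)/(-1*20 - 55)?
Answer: -10266/25 ≈ -410.64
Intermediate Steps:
F = 59/25 (F = -177/(-20 - 55) = -177/(-75) = -177*(-1/75) = 59/25 ≈ 2.3600)
(-150 + F) - 263 = (-150 + 59/25) - 263 = -3691/25 - 263 = -10266/25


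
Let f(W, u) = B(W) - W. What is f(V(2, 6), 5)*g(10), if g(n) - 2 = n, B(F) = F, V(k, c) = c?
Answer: 0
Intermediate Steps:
g(n) = 2 + n
f(W, u) = 0 (f(W, u) = W - W = 0)
f(V(2, 6), 5)*g(10) = 0*(2 + 10) = 0*12 = 0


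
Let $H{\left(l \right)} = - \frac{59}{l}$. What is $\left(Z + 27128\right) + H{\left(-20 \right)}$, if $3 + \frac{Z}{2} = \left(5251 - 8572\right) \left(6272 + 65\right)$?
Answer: $- \frac{841264581}{20} \approx -4.2063 \cdot 10^{7}$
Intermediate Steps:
$Z = -42090360$ ($Z = -6 + 2 \left(5251 - 8572\right) \left(6272 + 65\right) = -6 + 2 \left(\left(-3321\right) 6337\right) = -6 + 2 \left(-21045177\right) = -6 - 42090354 = -42090360$)
$\left(Z + 27128\right) + H{\left(-20 \right)} = \left(-42090360 + 27128\right) - \frac{59}{-20} = -42063232 - - \frac{59}{20} = -42063232 + \frac{59}{20} = - \frac{841264581}{20}$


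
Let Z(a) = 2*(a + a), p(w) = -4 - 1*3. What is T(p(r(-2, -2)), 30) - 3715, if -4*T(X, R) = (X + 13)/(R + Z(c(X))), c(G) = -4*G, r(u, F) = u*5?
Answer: -1055063/284 ≈ -3715.0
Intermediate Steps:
r(u, F) = 5*u
p(w) = -7 (p(w) = -4 - 3 = -7)
Z(a) = 4*a (Z(a) = 2*(2*a) = 4*a)
T(X, R) = -(13 + X)/(4*(R - 16*X)) (T(X, R) = -(X + 13)/(4*(R + 4*(-4*X))) = -(13 + X)/(4*(R - 16*X)))
T(p(r(-2, -2)), 30) - 3715 = (-13 - 1*(-7))/(4*(30 - 16*(-7))) - 3715 = (-13 + 7)/(4*(30 + 112)) - 3715 = (¼)*(-6)/142 - 3715 = (¼)*(1/142)*(-6) - 3715 = -3/284 - 3715 = -1055063/284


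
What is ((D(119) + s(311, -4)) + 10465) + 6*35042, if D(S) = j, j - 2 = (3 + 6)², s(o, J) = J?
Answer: 220796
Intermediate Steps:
j = 83 (j = 2 + (3 + 6)² = 2 + 9² = 2 + 81 = 83)
D(S) = 83
((D(119) + s(311, -4)) + 10465) + 6*35042 = ((83 - 4) + 10465) + 6*35042 = (79 + 10465) + 210252 = 10544 + 210252 = 220796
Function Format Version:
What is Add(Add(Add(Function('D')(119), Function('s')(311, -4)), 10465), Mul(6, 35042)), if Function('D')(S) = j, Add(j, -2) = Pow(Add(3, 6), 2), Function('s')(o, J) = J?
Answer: 220796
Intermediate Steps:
j = 83 (j = Add(2, Pow(Add(3, 6), 2)) = Add(2, Pow(9, 2)) = Add(2, 81) = 83)
Function('D')(S) = 83
Add(Add(Add(Function('D')(119), Function('s')(311, -4)), 10465), Mul(6, 35042)) = Add(Add(Add(83, -4), 10465), Mul(6, 35042)) = Add(Add(79, 10465), 210252) = Add(10544, 210252) = 220796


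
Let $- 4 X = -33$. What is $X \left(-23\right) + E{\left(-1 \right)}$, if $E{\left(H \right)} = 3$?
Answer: $- \frac{747}{4} \approx -186.75$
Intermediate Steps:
$X = \frac{33}{4}$ ($X = \left(- \frac{1}{4}\right) \left(-33\right) = \frac{33}{4} \approx 8.25$)
$X \left(-23\right) + E{\left(-1 \right)} = \frac{33}{4} \left(-23\right) + 3 = - \frac{759}{4} + 3 = - \frac{747}{4}$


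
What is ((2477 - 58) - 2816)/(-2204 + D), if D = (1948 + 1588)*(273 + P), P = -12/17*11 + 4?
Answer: -397/949812 ≈ -0.00041798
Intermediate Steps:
P = -64/17 (P = -12*1/17*11 + 4 = -12/17*11 + 4 = -132/17 + 4 = -64/17 ≈ -3.7647)
D = 952016 (D = (1948 + 1588)*(273 - 64/17) = 3536*(4577/17) = 952016)
((2477 - 58) - 2816)/(-2204 + D) = ((2477 - 58) - 2816)/(-2204 + 952016) = (2419 - 2816)/949812 = -397*1/949812 = -397/949812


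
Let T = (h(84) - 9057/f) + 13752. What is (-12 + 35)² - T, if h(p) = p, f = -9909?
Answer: -43956040/3303 ≈ -13308.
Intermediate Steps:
T = 45703327/3303 (T = (84 - 9057/(-9909)) + 13752 = (84 - 9057*(-1/9909)) + 13752 = (84 + 3019/3303) + 13752 = 280471/3303 + 13752 = 45703327/3303 ≈ 13837.)
(-12 + 35)² - T = (-12 + 35)² - 1*45703327/3303 = 23² - 45703327/3303 = 529 - 45703327/3303 = -43956040/3303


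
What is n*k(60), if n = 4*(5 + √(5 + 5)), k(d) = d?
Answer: 1200 + 240*√10 ≈ 1958.9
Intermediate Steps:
n = 20 + 4*√10 (n = 4*(5 + √10) = 20 + 4*√10 ≈ 32.649)
n*k(60) = (20 + 4*√10)*60 = 1200 + 240*√10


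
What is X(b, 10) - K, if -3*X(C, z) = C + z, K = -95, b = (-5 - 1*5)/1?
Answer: 95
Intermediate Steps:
b = -10 (b = (-5 - 5)*1 = -10*1 = -10)
X(C, z) = -C/3 - z/3 (X(C, z) = -(C + z)/3 = -C/3 - z/3)
X(b, 10) - K = (-1/3*(-10) - 1/3*10) - 1*(-95) = (10/3 - 10/3) + 95 = 0 + 95 = 95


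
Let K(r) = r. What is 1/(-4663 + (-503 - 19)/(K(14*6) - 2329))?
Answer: -2245/10467913 ≈ -0.00021446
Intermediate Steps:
1/(-4663 + (-503 - 19)/(K(14*6) - 2329)) = 1/(-4663 + (-503 - 19)/(14*6 - 2329)) = 1/(-4663 - 522/(84 - 2329)) = 1/(-4663 - 522/(-2245)) = 1/(-4663 - 522*(-1/2245)) = 1/(-4663 + 522/2245) = 1/(-10467913/2245) = -2245/10467913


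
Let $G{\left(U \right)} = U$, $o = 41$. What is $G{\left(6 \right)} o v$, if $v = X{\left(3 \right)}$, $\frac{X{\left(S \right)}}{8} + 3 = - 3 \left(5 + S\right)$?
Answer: $-53136$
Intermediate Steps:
$X{\left(S \right)} = -144 - 24 S$ ($X{\left(S \right)} = -24 + 8 \left(- 3 \left(5 + S\right)\right) = -24 + 8 \left(-15 - 3 S\right) = -24 - \left(120 + 24 S\right) = -144 - 24 S$)
$v = -216$ ($v = -144 - 72 = -216$)
$G{\left(6 \right)} o v = 6 \cdot 41 \left(-216\right) = 246 \left(-216\right) = -53136$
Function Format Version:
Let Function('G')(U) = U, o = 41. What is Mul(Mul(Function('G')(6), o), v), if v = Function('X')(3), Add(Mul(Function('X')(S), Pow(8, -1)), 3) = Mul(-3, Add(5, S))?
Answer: -53136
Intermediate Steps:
Function('X')(S) = Add(-144, Mul(-24, S)) (Function('X')(S) = Add(-24, Mul(8, Mul(-3, Add(5, S)))) = Add(-24, Mul(8, Add(-15, Mul(-3, S)))) = Add(-24, Add(-120, Mul(-24, S))) = Add(-144, Mul(-24, S)))
v = -216 (v = Add(-144, Mul(-24, 3)) = Add(-144, -72) = -216)
Mul(Mul(Function('G')(6), o), v) = Mul(Mul(6, 41), -216) = Mul(246, -216) = -53136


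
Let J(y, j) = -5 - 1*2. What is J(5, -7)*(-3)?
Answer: 21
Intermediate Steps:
J(y, j) = -7 (J(y, j) = -5 - 2 = -7)
J(5, -7)*(-3) = -7*(-3) = 21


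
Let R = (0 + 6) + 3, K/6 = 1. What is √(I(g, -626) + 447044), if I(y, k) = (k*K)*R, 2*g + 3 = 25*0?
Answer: 2*√103310 ≈ 642.84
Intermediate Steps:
K = 6 (K = 6*1 = 6)
g = -3/2 (g = -3/2 + (25*0)/2 = -3/2 + (½)*0 = -3/2 + 0 = -3/2 ≈ -1.5000)
R = 9 (R = 6 + 3 = 9)
I(y, k) = 54*k (I(y, k) = (k*6)*9 = (6*k)*9 = 54*k)
√(I(g, -626) + 447044) = √(54*(-626) + 447044) = √(-33804 + 447044) = √413240 = 2*√103310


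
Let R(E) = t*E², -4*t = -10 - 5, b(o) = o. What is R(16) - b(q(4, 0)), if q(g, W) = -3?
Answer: 963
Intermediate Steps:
t = 15/4 (t = -(-10 - 5)/4 = -¼*(-15) = 15/4 ≈ 3.7500)
R(E) = 15*E²/4
R(16) - b(q(4, 0)) = (15/4)*16² - 1*(-3) = (15/4)*256 + 3 = 960 + 3 = 963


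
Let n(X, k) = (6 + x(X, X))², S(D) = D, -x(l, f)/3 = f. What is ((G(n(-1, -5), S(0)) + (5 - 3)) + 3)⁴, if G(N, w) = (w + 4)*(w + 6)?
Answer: 707281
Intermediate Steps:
x(l, f) = -3*f
n(X, k) = (6 - 3*X)²
G(N, w) = (4 + w)*(6 + w)
((G(n(-1, -5), S(0)) + (5 - 3)) + 3)⁴ = (((24 + 0² + 10*0) + (5 - 3)) + 3)⁴ = (((24 + 0 + 0) + 2) + 3)⁴ = ((24 + 2) + 3)⁴ = (26 + 3)⁴ = 29⁴ = 707281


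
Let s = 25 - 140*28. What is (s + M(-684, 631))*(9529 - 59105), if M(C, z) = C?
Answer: 227008504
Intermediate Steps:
s = -3895 (s = 25 - 3920 = -3895)
(s + M(-684, 631))*(9529 - 59105) = (-3895 - 684)*(9529 - 59105) = -4579*(-49576) = 227008504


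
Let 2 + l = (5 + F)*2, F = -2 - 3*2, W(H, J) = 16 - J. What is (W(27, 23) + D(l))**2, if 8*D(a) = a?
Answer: 64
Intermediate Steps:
F = -8 (F = -2 - 6 = -8)
l = -8 (l = -2 + (5 - 8)*2 = -2 - 3*2 = -2 - 6 = -8)
D(a) = a/8
(W(27, 23) + D(l))**2 = ((16 - 1*23) + (1/8)*(-8))**2 = ((16 - 23) - 1)**2 = (-7 - 1)**2 = (-8)**2 = 64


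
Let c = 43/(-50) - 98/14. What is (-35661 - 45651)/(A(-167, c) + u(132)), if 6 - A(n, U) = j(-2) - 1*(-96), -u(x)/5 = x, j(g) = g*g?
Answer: 40656/377 ≈ 107.84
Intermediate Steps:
j(g) = g²
u(x) = -5*x
c = -393/50 (c = 43*(-1/50) - 98*1/14 = -43/50 - 7 = -393/50 ≈ -7.8600)
A(n, U) = -94 (A(n, U) = 6 - ((-2)² - 1*(-96)) = 6 - (4 + 96) = 6 - 1*100 = 6 - 100 = -94)
(-35661 - 45651)/(A(-167, c) + u(132)) = (-35661 - 45651)/(-94 - 5*132) = -81312/(-94 - 660) = -81312/(-754) = -81312*(-1/754) = 40656/377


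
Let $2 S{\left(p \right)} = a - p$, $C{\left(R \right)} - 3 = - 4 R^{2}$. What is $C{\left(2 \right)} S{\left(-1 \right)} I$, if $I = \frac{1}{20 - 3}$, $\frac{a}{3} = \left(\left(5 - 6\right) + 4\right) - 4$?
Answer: $\frac{13}{17} \approx 0.76471$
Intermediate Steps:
$a = -3$ ($a = 3 \left(\left(\left(5 - 6\right) + 4\right) - 4\right) = 3 \left(\left(-1 + 4\right) - 4\right) = 3 \left(3 - 4\right) = 3 \left(-1\right) = -3$)
$I = \frac{1}{17} \approx 0.058824$
$C{\left(R \right)} = 3 - 4 R^{2}$
$S{\left(p \right)} = - \frac{3}{2} - \frac{p}{2}$ ($S{\left(p \right)} = \frac{-3 - p}{2} = - \frac{3}{2} - \frac{p}{2}$)
$C{\left(2 \right)} S{\left(-1 \right)} I = \left(3 - 4 \cdot 2^{2}\right) \left(- \frac{3}{2} - - \frac{1}{2}\right) \frac{1}{17} = \left(3 - 16\right) \left(- \frac{3}{2} + \frac{1}{2}\right) \frac{1}{17} = \left(3 - 16\right) \left(-1\right) \frac{1}{17} = \left(-13\right) \left(-1\right) \frac{1}{17} = 13 \cdot \frac{1}{17} = \frac{13}{17}$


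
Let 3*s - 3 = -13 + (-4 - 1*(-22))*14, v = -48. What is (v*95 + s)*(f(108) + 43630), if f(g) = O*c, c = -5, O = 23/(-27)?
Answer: -15831643750/81 ≈ -1.9545e+8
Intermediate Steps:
O = -23/27 (O = 23*(-1/27) = -23/27 ≈ -0.85185)
s = 242/3 (s = 1 + (-13 + (-4 - 1*(-22))*14)/3 = 1 + (-13 + (-4 + 22)*14)/3 = 1 + (-13 + 18*14)/3 = 1 + (-13 + 252)/3 = 1 + (1/3)*239 = 1 + 239/3 = 242/3 ≈ 80.667)
f(g) = 115/27 (f(g) = -23/27*(-5) = 115/27)
(v*95 + s)*(f(108) + 43630) = (-48*95 + 242/3)*(115/27 + 43630) = (-4560 + 242/3)*(1178125/27) = -13438/3*1178125/27 = -15831643750/81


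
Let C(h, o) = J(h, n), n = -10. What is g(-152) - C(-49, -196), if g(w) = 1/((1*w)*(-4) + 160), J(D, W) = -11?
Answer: 8449/768 ≈ 11.001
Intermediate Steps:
C(h, o) = -11
g(w) = 1/(160 - 4*w) (g(w) = 1/(w*(-4) + 160) = 1/(-4*w + 160) = 1/(160 - 4*w))
g(-152) - C(-49, -196) = -1/(-160 + 4*(-152)) - 1*(-11) = -1/(-160 - 608) + 11 = -1/(-768) + 11 = -1*(-1/768) + 11 = 1/768 + 11 = 8449/768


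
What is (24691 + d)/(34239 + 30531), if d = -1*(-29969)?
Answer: 1822/2159 ≈ 0.84391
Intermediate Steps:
d = 29969
(24691 + d)/(34239 + 30531) = (24691 + 29969)/(34239 + 30531) = 54660/64770 = 54660*(1/64770) = 1822/2159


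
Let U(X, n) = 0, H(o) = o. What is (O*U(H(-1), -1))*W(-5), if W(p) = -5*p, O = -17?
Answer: 0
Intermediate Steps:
(O*U(H(-1), -1))*W(-5) = (-17*0)*(-5*(-5)) = 0*25 = 0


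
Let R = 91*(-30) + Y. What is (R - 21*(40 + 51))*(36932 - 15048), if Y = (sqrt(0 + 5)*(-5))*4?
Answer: -101563644 - 437680*sqrt(5) ≈ -1.0254e+8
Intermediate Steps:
Y = -20*sqrt(5) (Y = (sqrt(5)*(-5))*4 = -5*sqrt(5)*4 = -20*sqrt(5) ≈ -44.721)
R = -2730 - 20*sqrt(5) (R = 91*(-30) - 20*sqrt(5) = -2730 - 20*sqrt(5) ≈ -2774.7)
(R - 21*(40 + 51))*(36932 - 15048) = ((-2730 - 20*sqrt(5)) - 21*(40 + 51))*(36932 - 15048) = ((-2730 - 20*sqrt(5)) - 21*91)*21884 = ((-2730 - 20*sqrt(5)) - 1911)*21884 = (-4641 - 20*sqrt(5))*21884 = -101563644 - 437680*sqrt(5)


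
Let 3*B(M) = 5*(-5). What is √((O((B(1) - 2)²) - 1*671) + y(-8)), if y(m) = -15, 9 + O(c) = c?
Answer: I*√5294/3 ≈ 24.253*I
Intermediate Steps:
B(M) = -25/3 (B(M) = (5*(-5))/3 = (⅓)*(-25) = -25/3)
O(c) = -9 + c
√((O((B(1) - 2)²) - 1*671) + y(-8)) = √(((-9 + (-25/3 - 2)²) - 1*671) - 15) = √(((-9 + (-31/3)²) - 671) - 15) = √(((-9 + 961/9) - 671) - 15) = √((880/9 - 671) - 15) = √(-5159/9 - 15) = √(-5294/9) = I*√5294/3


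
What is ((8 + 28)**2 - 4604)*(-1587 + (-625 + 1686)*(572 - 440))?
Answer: -458042220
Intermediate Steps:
((8 + 28)**2 - 4604)*(-1587 + (-625 + 1686)*(572 - 440)) = (36**2 - 4604)*(-1587 + 1061*132) = (1296 - 4604)*(-1587 + 140052) = -3308*138465 = -458042220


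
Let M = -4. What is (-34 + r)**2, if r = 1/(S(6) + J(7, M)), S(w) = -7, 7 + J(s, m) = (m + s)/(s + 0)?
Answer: 10478169/9025 ≈ 1161.0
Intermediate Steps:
J(s, m) = -7 + (m + s)/s (J(s, m) = -7 + (m + s)/(s + 0) = -7 + (m + s)/s)
r = -7/95 (r = 1/(-7 + (-6 - 4/7)) = 1/(-7 - 46/7) = 1/(-95/7) = -7/95 ≈ -0.073684)
(-34 + r)**2 = (-34 - 7/95)**2 = (-3237/95)**2 = 10478169/9025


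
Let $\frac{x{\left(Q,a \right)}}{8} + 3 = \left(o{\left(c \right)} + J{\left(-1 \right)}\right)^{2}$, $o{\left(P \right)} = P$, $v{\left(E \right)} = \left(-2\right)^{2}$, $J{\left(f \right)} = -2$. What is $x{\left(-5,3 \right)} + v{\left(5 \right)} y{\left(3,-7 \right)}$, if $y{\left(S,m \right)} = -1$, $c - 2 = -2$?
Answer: $4$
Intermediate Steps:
$c = 0$ ($c = 2 - 2 = 0$)
$v{\left(E \right)} = 4$
$x{\left(Q,a \right)} = 8$ ($x{\left(Q,a \right)} = -24 + 8 \left(0 - 2\right)^{2} = -24 + 8 \left(-2\right)^{2} = -24 + 8 \cdot 4 = -24 + 32 = 8$)
$x{\left(-5,3 \right)} + v{\left(5 \right)} y{\left(3,-7 \right)} = 8 + 4 \left(-1\right) = 8 - 4 = 4$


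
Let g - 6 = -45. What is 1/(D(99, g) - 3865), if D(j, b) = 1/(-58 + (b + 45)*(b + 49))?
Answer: -2/7729 ≈ -0.00025877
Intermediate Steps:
g = -39 (g = 6 - 45 = -39)
D(j, b) = 1/(-58 + (45 + b)*(49 + b))
1/(D(99, g) - 3865) = 1/(1/(2147 + (-39)**2 + 94*(-39)) - 3865) = 1/(1/(2147 + 1521 - 3666) - 3865) = 1/(1/2 - 3865) = 1/(-7729/2) = -2/7729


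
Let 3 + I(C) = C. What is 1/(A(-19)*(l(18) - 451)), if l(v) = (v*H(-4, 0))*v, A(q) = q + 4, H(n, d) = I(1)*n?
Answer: -1/32115 ≈ -3.1138e-5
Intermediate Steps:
I(C) = -3 + C
H(n, d) = -2*n (H(n, d) = (-3 + 1)*n = -2*n)
A(q) = 4 + q
l(v) = 8*v**2 (l(v) = (v*(-2*(-4)))*v = (v*8)*v = (8*v)*v = 8*v**2)
1/(A(-19)*(l(18) - 451)) = 1/((4 - 19)*(8*18**2 - 451)) = 1/(-15*(8*324 - 451)) = 1/(-15*(2592 - 451)) = 1/(-15*2141) = 1/(-32115) = -1/32115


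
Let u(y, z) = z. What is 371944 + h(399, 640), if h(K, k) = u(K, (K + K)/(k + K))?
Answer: 386450614/1039 ≈ 3.7195e+5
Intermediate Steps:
h(K, k) = 2*K/(K + k) (h(K, k) = (K + K)/(k + K) = (2*K)/(K + k) = 2*K/(K + k))
371944 + h(399, 640) = 371944 + 2*399/(399 + 640) = 371944 + 2*399/1039 = 371944 + 2*399*(1/1039) = 371944 + 798/1039 = 386450614/1039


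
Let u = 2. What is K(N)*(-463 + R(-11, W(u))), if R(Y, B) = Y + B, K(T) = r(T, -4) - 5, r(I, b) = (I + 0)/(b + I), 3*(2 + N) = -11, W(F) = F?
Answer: 60416/29 ≈ 2083.3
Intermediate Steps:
N = -17/3 (N = -2 + (⅓)*(-11) = -2 - 11/3 = -17/3 ≈ -5.6667)
r(I, b) = I/(I + b)
K(T) = -5 + T/(-4 + T) (K(T) = T/(T - 4) - 5 = T/(-4 + T) - 5 = -5 + T/(-4 + T))
R(Y, B) = B + Y
K(N)*(-463 + R(-11, W(u))) = (4*(5 - 1*(-17/3))/(-4 - 17/3))*(-463 + (2 - 11)) = (4*(5 + 17/3)/(-29/3))*(-463 - 9) = (4*(-3/29)*(32/3))*(-472) = -128/29*(-472) = 60416/29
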